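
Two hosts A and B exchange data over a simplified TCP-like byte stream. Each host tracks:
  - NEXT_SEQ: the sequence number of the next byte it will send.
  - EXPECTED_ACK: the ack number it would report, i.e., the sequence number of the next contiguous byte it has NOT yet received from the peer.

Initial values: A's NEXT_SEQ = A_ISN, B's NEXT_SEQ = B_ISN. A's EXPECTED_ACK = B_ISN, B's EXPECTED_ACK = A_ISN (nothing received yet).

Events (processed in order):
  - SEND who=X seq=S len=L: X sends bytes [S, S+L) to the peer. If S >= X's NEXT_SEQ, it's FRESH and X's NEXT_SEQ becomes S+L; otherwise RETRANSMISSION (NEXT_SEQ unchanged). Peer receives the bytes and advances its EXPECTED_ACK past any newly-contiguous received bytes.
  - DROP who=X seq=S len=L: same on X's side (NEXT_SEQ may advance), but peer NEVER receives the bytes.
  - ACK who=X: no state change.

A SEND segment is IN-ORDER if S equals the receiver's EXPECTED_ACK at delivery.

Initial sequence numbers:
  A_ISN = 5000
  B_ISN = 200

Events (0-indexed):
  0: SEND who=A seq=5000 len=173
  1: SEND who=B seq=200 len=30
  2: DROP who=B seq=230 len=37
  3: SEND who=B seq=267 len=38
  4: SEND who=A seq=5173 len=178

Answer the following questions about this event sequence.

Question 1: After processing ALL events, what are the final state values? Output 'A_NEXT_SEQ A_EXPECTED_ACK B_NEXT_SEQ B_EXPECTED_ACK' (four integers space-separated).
Answer: 5351 230 305 5351

Derivation:
After event 0: A_seq=5173 A_ack=200 B_seq=200 B_ack=5173
After event 1: A_seq=5173 A_ack=230 B_seq=230 B_ack=5173
After event 2: A_seq=5173 A_ack=230 B_seq=267 B_ack=5173
After event 3: A_seq=5173 A_ack=230 B_seq=305 B_ack=5173
After event 4: A_seq=5351 A_ack=230 B_seq=305 B_ack=5351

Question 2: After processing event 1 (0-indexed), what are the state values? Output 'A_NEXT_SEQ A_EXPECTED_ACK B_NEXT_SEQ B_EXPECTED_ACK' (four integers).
After event 0: A_seq=5173 A_ack=200 B_seq=200 B_ack=5173
After event 1: A_seq=5173 A_ack=230 B_seq=230 B_ack=5173

5173 230 230 5173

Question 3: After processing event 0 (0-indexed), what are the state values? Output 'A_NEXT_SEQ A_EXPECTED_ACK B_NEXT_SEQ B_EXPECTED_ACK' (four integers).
After event 0: A_seq=5173 A_ack=200 B_seq=200 B_ack=5173

5173 200 200 5173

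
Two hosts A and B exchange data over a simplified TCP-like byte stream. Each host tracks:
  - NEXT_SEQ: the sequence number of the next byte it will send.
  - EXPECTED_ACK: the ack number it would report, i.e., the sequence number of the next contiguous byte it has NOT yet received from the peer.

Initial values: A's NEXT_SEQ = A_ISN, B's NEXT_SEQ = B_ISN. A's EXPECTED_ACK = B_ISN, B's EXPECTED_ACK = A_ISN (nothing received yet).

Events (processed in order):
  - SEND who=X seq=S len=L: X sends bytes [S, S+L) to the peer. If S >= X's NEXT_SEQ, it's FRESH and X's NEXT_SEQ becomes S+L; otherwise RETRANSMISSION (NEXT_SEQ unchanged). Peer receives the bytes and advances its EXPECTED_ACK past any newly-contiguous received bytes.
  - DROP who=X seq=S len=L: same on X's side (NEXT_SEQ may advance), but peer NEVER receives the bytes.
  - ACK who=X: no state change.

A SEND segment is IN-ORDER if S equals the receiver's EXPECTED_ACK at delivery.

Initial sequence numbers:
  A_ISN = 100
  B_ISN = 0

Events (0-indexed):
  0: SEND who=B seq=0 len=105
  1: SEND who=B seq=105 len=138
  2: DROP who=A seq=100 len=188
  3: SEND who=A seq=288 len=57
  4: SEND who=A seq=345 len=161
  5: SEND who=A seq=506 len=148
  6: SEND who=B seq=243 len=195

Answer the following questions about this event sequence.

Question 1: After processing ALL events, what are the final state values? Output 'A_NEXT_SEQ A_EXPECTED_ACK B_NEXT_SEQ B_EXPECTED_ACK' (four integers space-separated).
Answer: 654 438 438 100

Derivation:
After event 0: A_seq=100 A_ack=105 B_seq=105 B_ack=100
After event 1: A_seq=100 A_ack=243 B_seq=243 B_ack=100
After event 2: A_seq=288 A_ack=243 B_seq=243 B_ack=100
After event 3: A_seq=345 A_ack=243 B_seq=243 B_ack=100
After event 4: A_seq=506 A_ack=243 B_seq=243 B_ack=100
After event 5: A_seq=654 A_ack=243 B_seq=243 B_ack=100
After event 6: A_seq=654 A_ack=438 B_seq=438 B_ack=100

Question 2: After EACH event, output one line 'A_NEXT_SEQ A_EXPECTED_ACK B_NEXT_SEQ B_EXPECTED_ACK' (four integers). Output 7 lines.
100 105 105 100
100 243 243 100
288 243 243 100
345 243 243 100
506 243 243 100
654 243 243 100
654 438 438 100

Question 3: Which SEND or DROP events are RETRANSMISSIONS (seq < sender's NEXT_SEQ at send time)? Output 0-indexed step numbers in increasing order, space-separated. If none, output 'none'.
Step 0: SEND seq=0 -> fresh
Step 1: SEND seq=105 -> fresh
Step 2: DROP seq=100 -> fresh
Step 3: SEND seq=288 -> fresh
Step 4: SEND seq=345 -> fresh
Step 5: SEND seq=506 -> fresh
Step 6: SEND seq=243 -> fresh

Answer: none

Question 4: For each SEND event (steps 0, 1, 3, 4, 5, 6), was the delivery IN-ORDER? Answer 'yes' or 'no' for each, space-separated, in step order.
Step 0: SEND seq=0 -> in-order
Step 1: SEND seq=105 -> in-order
Step 3: SEND seq=288 -> out-of-order
Step 4: SEND seq=345 -> out-of-order
Step 5: SEND seq=506 -> out-of-order
Step 6: SEND seq=243 -> in-order

Answer: yes yes no no no yes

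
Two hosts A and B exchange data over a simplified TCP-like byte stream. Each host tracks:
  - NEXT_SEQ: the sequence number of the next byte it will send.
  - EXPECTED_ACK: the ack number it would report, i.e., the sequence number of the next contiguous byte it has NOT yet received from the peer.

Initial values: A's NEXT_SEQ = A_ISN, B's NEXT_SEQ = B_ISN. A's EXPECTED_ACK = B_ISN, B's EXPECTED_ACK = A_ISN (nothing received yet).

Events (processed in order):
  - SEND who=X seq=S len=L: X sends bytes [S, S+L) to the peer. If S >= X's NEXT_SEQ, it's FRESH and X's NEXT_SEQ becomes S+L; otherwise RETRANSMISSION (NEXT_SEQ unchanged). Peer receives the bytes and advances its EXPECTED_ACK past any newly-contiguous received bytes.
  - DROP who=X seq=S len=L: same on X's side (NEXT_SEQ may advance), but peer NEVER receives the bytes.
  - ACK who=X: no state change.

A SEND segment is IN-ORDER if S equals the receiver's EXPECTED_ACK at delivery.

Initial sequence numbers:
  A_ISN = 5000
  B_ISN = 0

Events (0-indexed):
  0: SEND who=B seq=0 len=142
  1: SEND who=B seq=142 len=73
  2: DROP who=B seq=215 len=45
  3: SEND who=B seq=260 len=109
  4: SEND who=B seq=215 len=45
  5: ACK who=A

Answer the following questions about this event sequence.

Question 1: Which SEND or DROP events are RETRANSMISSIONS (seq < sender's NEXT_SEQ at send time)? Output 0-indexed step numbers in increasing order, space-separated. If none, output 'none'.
Answer: 4

Derivation:
Step 0: SEND seq=0 -> fresh
Step 1: SEND seq=142 -> fresh
Step 2: DROP seq=215 -> fresh
Step 3: SEND seq=260 -> fresh
Step 4: SEND seq=215 -> retransmit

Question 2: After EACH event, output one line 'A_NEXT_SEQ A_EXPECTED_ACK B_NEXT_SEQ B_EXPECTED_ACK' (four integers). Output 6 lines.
5000 142 142 5000
5000 215 215 5000
5000 215 260 5000
5000 215 369 5000
5000 369 369 5000
5000 369 369 5000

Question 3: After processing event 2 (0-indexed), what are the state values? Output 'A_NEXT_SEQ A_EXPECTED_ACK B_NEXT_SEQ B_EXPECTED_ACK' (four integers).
After event 0: A_seq=5000 A_ack=142 B_seq=142 B_ack=5000
After event 1: A_seq=5000 A_ack=215 B_seq=215 B_ack=5000
After event 2: A_seq=5000 A_ack=215 B_seq=260 B_ack=5000

5000 215 260 5000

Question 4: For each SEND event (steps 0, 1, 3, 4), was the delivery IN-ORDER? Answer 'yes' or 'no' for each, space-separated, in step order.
Answer: yes yes no yes

Derivation:
Step 0: SEND seq=0 -> in-order
Step 1: SEND seq=142 -> in-order
Step 3: SEND seq=260 -> out-of-order
Step 4: SEND seq=215 -> in-order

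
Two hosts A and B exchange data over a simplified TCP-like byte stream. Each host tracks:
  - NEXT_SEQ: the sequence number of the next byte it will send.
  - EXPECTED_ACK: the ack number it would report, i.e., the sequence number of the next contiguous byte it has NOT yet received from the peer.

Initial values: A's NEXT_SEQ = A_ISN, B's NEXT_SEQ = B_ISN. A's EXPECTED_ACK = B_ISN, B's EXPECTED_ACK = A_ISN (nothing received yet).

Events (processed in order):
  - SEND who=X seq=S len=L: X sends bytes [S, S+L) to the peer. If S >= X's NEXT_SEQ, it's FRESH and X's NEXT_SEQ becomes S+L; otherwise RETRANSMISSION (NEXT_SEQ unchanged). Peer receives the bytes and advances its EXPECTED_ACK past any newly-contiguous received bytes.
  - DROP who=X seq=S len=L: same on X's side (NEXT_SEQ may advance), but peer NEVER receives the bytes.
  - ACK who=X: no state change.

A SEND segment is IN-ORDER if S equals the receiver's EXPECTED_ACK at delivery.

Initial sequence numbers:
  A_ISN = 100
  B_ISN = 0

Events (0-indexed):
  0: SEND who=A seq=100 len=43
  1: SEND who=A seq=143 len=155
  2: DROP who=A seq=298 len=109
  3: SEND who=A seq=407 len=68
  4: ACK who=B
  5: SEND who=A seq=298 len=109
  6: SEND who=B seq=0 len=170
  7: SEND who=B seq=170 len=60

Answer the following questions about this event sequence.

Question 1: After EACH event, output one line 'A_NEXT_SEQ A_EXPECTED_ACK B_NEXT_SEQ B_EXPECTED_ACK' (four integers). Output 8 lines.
143 0 0 143
298 0 0 298
407 0 0 298
475 0 0 298
475 0 0 298
475 0 0 475
475 170 170 475
475 230 230 475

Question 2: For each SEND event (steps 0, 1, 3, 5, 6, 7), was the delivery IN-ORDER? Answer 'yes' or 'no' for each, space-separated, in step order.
Answer: yes yes no yes yes yes

Derivation:
Step 0: SEND seq=100 -> in-order
Step 1: SEND seq=143 -> in-order
Step 3: SEND seq=407 -> out-of-order
Step 5: SEND seq=298 -> in-order
Step 6: SEND seq=0 -> in-order
Step 7: SEND seq=170 -> in-order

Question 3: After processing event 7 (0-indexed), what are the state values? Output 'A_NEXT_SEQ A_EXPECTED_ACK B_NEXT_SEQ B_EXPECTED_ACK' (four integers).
After event 0: A_seq=143 A_ack=0 B_seq=0 B_ack=143
After event 1: A_seq=298 A_ack=0 B_seq=0 B_ack=298
After event 2: A_seq=407 A_ack=0 B_seq=0 B_ack=298
After event 3: A_seq=475 A_ack=0 B_seq=0 B_ack=298
After event 4: A_seq=475 A_ack=0 B_seq=0 B_ack=298
After event 5: A_seq=475 A_ack=0 B_seq=0 B_ack=475
After event 6: A_seq=475 A_ack=170 B_seq=170 B_ack=475
After event 7: A_seq=475 A_ack=230 B_seq=230 B_ack=475

475 230 230 475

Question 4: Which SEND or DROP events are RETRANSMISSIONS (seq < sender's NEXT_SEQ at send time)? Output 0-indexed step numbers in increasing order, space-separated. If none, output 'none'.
Answer: 5

Derivation:
Step 0: SEND seq=100 -> fresh
Step 1: SEND seq=143 -> fresh
Step 2: DROP seq=298 -> fresh
Step 3: SEND seq=407 -> fresh
Step 5: SEND seq=298 -> retransmit
Step 6: SEND seq=0 -> fresh
Step 7: SEND seq=170 -> fresh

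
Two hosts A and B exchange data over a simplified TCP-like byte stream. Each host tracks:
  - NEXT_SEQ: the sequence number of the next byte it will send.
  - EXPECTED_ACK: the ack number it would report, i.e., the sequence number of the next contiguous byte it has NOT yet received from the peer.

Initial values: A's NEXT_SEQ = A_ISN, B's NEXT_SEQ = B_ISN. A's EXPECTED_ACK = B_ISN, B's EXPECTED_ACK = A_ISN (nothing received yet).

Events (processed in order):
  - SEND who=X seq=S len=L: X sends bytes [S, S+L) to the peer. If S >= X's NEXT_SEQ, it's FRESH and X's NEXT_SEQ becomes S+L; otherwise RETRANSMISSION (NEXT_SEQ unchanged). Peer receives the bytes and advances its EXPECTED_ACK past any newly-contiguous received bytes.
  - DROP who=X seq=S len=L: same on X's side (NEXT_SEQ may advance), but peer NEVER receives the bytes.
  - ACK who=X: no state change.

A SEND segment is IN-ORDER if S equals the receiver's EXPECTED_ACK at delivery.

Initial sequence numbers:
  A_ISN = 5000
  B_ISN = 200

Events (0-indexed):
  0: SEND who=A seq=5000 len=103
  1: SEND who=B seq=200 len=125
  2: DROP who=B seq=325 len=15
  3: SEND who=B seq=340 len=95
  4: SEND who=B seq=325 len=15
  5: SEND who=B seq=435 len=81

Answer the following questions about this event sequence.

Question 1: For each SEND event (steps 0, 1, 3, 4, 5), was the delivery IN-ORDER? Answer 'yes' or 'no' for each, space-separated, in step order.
Answer: yes yes no yes yes

Derivation:
Step 0: SEND seq=5000 -> in-order
Step 1: SEND seq=200 -> in-order
Step 3: SEND seq=340 -> out-of-order
Step 4: SEND seq=325 -> in-order
Step 5: SEND seq=435 -> in-order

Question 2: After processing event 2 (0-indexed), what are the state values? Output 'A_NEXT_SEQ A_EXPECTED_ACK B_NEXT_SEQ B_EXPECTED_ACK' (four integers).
After event 0: A_seq=5103 A_ack=200 B_seq=200 B_ack=5103
After event 1: A_seq=5103 A_ack=325 B_seq=325 B_ack=5103
After event 2: A_seq=5103 A_ack=325 B_seq=340 B_ack=5103

5103 325 340 5103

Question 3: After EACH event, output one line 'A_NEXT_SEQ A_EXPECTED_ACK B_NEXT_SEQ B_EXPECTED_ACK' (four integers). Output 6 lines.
5103 200 200 5103
5103 325 325 5103
5103 325 340 5103
5103 325 435 5103
5103 435 435 5103
5103 516 516 5103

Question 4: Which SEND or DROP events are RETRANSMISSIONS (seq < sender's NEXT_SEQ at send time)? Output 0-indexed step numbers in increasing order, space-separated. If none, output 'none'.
Step 0: SEND seq=5000 -> fresh
Step 1: SEND seq=200 -> fresh
Step 2: DROP seq=325 -> fresh
Step 3: SEND seq=340 -> fresh
Step 4: SEND seq=325 -> retransmit
Step 5: SEND seq=435 -> fresh

Answer: 4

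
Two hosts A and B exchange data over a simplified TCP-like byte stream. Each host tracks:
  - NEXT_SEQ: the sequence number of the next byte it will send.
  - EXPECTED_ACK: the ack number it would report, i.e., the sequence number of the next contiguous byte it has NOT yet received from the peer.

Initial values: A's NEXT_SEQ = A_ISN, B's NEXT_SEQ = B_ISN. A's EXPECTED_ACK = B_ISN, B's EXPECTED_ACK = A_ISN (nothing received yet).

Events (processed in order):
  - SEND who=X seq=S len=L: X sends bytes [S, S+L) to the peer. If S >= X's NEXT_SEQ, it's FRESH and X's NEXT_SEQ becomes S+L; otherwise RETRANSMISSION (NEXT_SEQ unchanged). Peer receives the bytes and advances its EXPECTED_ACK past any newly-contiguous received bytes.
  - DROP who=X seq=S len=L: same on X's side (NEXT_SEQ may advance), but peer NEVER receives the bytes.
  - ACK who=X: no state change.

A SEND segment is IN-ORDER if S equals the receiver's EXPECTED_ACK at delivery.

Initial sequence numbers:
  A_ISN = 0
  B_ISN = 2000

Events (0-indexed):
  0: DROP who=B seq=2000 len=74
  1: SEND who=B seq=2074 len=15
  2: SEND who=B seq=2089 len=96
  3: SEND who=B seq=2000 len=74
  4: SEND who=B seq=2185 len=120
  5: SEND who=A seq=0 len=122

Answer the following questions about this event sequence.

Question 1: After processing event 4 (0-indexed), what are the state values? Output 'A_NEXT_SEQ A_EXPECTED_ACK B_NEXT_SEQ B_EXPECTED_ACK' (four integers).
After event 0: A_seq=0 A_ack=2000 B_seq=2074 B_ack=0
After event 1: A_seq=0 A_ack=2000 B_seq=2089 B_ack=0
After event 2: A_seq=0 A_ack=2000 B_seq=2185 B_ack=0
After event 3: A_seq=0 A_ack=2185 B_seq=2185 B_ack=0
After event 4: A_seq=0 A_ack=2305 B_seq=2305 B_ack=0

0 2305 2305 0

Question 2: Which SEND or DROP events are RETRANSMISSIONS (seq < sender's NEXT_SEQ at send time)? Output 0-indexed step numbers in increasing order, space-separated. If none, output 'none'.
Step 0: DROP seq=2000 -> fresh
Step 1: SEND seq=2074 -> fresh
Step 2: SEND seq=2089 -> fresh
Step 3: SEND seq=2000 -> retransmit
Step 4: SEND seq=2185 -> fresh
Step 5: SEND seq=0 -> fresh

Answer: 3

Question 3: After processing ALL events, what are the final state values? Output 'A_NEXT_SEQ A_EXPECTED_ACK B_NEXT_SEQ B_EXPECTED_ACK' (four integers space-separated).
Answer: 122 2305 2305 122

Derivation:
After event 0: A_seq=0 A_ack=2000 B_seq=2074 B_ack=0
After event 1: A_seq=0 A_ack=2000 B_seq=2089 B_ack=0
After event 2: A_seq=0 A_ack=2000 B_seq=2185 B_ack=0
After event 3: A_seq=0 A_ack=2185 B_seq=2185 B_ack=0
After event 4: A_seq=0 A_ack=2305 B_seq=2305 B_ack=0
After event 5: A_seq=122 A_ack=2305 B_seq=2305 B_ack=122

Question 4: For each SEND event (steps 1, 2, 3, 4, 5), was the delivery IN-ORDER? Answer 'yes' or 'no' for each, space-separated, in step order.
Step 1: SEND seq=2074 -> out-of-order
Step 2: SEND seq=2089 -> out-of-order
Step 3: SEND seq=2000 -> in-order
Step 4: SEND seq=2185 -> in-order
Step 5: SEND seq=0 -> in-order

Answer: no no yes yes yes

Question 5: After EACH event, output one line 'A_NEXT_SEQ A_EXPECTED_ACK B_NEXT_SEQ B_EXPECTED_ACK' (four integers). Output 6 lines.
0 2000 2074 0
0 2000 2089 0
0 2000 2185 0
0 2185 2185 0
0 2305 2305 0
122 2305 2305 122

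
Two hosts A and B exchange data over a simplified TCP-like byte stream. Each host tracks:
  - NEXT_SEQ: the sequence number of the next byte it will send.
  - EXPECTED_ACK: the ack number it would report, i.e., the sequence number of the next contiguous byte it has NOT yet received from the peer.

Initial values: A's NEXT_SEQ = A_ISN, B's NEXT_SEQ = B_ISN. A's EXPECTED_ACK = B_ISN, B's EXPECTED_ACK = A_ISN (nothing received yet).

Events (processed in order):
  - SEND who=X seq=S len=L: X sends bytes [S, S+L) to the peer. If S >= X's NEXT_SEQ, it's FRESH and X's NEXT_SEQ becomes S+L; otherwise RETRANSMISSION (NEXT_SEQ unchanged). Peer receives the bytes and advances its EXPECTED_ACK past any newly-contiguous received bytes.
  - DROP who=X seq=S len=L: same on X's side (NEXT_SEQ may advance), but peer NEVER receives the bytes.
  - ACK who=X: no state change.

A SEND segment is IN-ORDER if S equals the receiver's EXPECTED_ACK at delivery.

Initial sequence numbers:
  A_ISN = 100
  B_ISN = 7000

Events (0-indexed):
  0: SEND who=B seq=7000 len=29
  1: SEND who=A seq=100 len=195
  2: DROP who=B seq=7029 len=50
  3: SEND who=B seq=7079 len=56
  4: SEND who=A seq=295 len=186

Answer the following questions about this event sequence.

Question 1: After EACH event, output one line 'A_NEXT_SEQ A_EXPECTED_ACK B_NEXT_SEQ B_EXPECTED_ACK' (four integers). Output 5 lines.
100 7029 7029 100
295 7029 7029 295
295 7029 7079 295
295 7029 7135 295
481 7029 7135 481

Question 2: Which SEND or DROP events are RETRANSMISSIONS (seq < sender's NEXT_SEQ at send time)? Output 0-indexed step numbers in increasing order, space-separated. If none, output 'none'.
Step 0: SEND seq=7000 -> fresh
Step 1: SEND seq=100 -> fresh
Step 2: DROP seq=7029 -> fresh
Step 3: SEND seq=7079 -> fresh
Step 4: SEND seq=295 -> fresh

Answer: none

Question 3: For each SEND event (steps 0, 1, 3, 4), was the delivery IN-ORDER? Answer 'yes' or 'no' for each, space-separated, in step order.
Answer: yes yes no yes

Derivation:
Step 0: SEND seq=7000 -> in-order
Step 1: SEND seq=100 -> in-order
Step 3: SEND seq=7079 -> out-of-order
Step 4: SEND seq=295 -> in-order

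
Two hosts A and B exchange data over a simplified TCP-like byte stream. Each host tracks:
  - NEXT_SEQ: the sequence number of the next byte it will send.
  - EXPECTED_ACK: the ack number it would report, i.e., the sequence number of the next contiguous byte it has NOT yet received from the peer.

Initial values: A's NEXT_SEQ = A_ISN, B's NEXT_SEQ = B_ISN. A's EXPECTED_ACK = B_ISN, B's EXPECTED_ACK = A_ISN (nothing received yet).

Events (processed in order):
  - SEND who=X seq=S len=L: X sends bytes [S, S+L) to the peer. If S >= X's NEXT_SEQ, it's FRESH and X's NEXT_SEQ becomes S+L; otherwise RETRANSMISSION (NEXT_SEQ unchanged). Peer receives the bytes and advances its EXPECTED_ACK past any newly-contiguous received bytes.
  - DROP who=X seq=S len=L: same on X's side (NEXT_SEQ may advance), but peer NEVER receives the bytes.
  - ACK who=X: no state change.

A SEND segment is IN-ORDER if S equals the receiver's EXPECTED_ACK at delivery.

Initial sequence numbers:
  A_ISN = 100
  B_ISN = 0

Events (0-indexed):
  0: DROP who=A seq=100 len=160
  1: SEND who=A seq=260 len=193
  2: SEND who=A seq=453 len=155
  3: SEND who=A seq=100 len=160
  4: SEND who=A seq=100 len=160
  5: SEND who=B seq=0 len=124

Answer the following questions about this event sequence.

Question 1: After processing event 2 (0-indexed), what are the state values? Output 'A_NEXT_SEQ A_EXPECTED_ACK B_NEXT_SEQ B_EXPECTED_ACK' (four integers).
After event 0: A_seq=260 A_ack=0 B_seq=0 B_ack=100
After event 1: A_seq=453 A_ack=0 B_seq=0 B_ack=100
After event 2: A_seq=608 A_ack=0 B_seq=0 B_ack=100

608 0 0 100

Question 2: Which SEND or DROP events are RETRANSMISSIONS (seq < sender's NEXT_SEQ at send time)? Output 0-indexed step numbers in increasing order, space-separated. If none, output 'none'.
Answer: 3 4

Derivation:
Step 0: DROP seq=100 -> fresh
Step 1: SEND seq=260 -> fresh
Step 2: SEND seq=453 -> fresh
Step 3: SEND seq=100 -> retransmit
Step 4: SEND seq=100 -> retransmit
Step 5: SEND seq=0 -> fresh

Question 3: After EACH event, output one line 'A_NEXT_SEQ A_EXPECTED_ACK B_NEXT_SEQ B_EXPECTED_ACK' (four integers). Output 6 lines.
260 0 0 100
453 0 0 100
608 0 0 100
608 0 0 608
608 0 0 608
608 124 124 608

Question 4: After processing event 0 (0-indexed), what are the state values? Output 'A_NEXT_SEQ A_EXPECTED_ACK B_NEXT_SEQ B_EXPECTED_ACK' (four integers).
After event 0: A_seq=260 A_ack=0 B_seq=0 B_ack=100

260 0 0 100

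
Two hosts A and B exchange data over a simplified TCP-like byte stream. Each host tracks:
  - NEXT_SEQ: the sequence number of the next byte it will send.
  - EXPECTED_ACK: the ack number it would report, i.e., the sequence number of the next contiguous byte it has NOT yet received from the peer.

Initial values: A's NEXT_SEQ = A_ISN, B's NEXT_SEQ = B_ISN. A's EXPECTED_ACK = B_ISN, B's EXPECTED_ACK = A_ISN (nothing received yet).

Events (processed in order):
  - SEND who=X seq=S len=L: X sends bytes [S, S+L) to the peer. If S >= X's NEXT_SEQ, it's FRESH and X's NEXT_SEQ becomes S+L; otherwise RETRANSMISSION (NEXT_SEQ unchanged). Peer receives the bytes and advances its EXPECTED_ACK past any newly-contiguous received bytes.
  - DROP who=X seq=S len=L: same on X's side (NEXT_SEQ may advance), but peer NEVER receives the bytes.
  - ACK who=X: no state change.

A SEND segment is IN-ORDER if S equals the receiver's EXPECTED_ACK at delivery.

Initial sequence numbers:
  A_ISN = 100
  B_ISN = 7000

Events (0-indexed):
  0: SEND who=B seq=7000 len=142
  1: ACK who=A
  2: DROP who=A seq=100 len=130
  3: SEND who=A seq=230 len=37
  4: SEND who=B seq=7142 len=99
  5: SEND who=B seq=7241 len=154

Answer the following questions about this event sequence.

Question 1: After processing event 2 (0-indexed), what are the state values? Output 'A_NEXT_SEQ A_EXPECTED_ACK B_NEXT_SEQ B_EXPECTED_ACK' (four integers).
After event 0: A_seq=100 A_ack=7142 B_seq=7142 B_ack=100
After event 1: A_seq=100 A_ack=7142 B_seq=7142 B_ack=100
After event 2: A_seq=230 A_ack=7142 B_seq=7142 B_ack=100

230 7142 7142 100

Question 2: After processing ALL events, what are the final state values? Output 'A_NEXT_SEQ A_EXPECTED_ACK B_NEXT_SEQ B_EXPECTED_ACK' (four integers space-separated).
After event 0: A_seq=100 A_ack=7142 B_seq=7142 B_ack=100
After event 1: A_seq=100 A_ack=7142 B_seq=7142 B_ack=100
After event 2: A_seq=230 A_ack=7142 B_seq=7142 B_ack=100
After event 3: A_seq=267 A_ack=7142 B_seq=7142 B_ack=100
After event 4: A_seq=267 A_ack=7241 B_seq=7241 B_ack=100
After event 5: A_seq=267 A_ack=7395 B_seq=7395 B_ack=100

Answer: 267 7395 7395 100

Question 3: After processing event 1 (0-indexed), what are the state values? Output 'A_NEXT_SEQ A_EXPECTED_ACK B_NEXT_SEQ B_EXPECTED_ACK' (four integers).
After event 0: A_seq=100 A_ack=7142 B_seq=7142 B_ack=100
After event 1: A_seq=100 A_ack=7142 B_seq=7142 B_ack=100

100 7142 7142 100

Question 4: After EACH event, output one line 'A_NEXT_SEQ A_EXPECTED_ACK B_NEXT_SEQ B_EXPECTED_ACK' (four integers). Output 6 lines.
100 7142 7142 100
100 7142 7142 100
230 7142 7142 100
267 7142 7142 100
267 7241 7241 100
267 7395 7395 100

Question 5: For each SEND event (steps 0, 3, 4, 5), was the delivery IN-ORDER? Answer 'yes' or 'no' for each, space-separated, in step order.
Answer: yes no yes yes

Derivation:
Step 0: SEND seq=7000 -> in-order
Step 3: SEND seq=230 -> out-of-order
Step 4: SEND seq=7142 -> in-order
Step 5: SEND seq=7241 -> in-order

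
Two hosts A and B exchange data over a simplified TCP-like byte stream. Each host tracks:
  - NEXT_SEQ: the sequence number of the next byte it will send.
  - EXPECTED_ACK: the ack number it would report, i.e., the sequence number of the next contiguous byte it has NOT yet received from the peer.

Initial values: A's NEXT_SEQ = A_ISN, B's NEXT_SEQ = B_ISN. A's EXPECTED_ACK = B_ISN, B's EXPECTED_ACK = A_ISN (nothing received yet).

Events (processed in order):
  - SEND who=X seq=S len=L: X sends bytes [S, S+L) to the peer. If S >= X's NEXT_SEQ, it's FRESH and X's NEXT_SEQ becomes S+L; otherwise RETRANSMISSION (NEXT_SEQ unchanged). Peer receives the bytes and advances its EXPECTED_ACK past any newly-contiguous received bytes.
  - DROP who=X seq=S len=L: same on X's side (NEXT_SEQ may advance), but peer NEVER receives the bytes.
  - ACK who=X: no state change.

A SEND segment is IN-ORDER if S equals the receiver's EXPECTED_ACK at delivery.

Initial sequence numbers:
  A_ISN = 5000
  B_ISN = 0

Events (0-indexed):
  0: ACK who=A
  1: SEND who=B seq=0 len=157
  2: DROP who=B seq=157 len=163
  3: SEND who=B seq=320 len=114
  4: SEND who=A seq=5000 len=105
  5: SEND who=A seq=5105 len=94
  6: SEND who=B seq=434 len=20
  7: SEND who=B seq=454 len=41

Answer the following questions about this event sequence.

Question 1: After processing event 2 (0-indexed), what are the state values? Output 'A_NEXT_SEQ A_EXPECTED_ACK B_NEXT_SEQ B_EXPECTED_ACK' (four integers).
After event 0: A_seq=5000 A_ack=0 B_seq=0 B_ack=5000
After event 1: A_seq=5000 A_ack=157 B_seq=157 B_ack=5000
After event 2: A_seq=5000 A_ack=157 B_seq=320 B_ack=5000

5000 157 320 5000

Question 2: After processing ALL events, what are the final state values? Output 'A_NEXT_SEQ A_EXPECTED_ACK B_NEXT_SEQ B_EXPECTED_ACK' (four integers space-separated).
After event 0: A_seq=5000 A_ack=0 B_seq=0 B_ack=5000
After event 1: A_seq=5000 A_ack=157 B_seq=157 B_ack=5000
After event 2: A_seq=5000 A_ack=157 B_seq=320 B_ack=5000
After event 3: A_seq=5000 A_ack=157 B_seq=434 B_ack=5000
After event 4: A_seq=5105 A_ack=157 B_seq=434 B_ack=5105
After event 5: A_seq=5199 A_ack=157 B_seq=434 B_ack=5199
After event 6: A_seq=5199 A_ack=157 B_seq=454 B_ack=5199
After event 7: A_seq=5199 A_ack=157 B_seq=495 B_ack=5199

Answer: 5199 157 495 5199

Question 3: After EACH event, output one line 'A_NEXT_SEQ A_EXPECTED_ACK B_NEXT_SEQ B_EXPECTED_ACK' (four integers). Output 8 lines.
5000 0 0 5000
5000 157 157 5000
5000 157 320 5000
5000 157 434 5000
5105 157 434 5105
5199 157 434 5199
5199 157 454 5199
5199 157 495 5199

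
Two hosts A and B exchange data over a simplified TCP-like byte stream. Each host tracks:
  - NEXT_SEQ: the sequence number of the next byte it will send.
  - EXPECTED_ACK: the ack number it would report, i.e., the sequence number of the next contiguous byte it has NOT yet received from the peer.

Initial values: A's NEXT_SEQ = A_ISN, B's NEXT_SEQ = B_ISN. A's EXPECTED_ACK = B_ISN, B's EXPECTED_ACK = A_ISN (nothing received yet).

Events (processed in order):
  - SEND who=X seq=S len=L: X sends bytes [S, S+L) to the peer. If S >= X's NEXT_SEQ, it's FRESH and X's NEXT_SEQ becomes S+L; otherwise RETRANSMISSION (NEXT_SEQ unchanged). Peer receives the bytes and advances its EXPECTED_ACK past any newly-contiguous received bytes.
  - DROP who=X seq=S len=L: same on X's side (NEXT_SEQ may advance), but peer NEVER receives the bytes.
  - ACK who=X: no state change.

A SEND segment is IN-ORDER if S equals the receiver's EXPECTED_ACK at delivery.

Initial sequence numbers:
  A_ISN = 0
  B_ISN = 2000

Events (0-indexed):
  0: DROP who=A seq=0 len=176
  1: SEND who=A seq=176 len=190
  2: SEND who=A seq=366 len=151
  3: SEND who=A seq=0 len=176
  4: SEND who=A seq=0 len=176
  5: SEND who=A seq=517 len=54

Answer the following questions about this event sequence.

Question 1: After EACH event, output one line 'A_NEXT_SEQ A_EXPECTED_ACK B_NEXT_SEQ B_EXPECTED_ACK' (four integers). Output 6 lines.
176 2000 2000 0
366 2000 2000 0
517 2000 2000 0
517 2000 2000 517
517 2000 2000 517
571 2000 2000 571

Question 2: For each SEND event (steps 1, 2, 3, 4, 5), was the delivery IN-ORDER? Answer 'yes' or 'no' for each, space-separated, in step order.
Answer: no no yes no yes

Derivation:
Step 1: SEND seq=176 -> out-of-order
Step 2: SEND seq=366 -> out-of-order
Step 3: SEND seq=0 -> in-order
Step 4: SEND seq=0 -> out-of-order
Step 5: SEND seq=517 -> in-order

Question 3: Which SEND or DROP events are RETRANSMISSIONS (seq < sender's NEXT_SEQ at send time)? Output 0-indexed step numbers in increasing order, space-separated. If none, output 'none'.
Step 0: DROP seq=0 -> fresh
Step 1: SEND seq=176 -> fresh
Step 2: SEND seq=366 -> fresh
Step 3: SEND seq=0 -> retransmit
Step 4: SEND seq=0 -> retransmit
Step 5: SEND seq=517 -> fresh

Answer: 3 4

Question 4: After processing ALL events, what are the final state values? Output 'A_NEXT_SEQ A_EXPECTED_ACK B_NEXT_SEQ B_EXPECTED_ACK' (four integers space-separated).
After event 0: A_seq=176 A_ack=2000 B_seq=2000 B_ack=0
After event 1: A_seq=366 A_ack=2000 B_seq=2000 B_ack=0
After event 2: A_seq=517 A_ack=2000 B_seq=2000 B_ack=0
After event 3: A_seq=517 A_ack=2000 B_seq=2000 B_ack=517
After event 4: A_seq=517 A_ack=2000 B_seq=2000 B_ack=517
After event 5: A_seq=571 A_ack=2000 B_seq=2000 B_ack=571

Answer: 571 2000 2000 571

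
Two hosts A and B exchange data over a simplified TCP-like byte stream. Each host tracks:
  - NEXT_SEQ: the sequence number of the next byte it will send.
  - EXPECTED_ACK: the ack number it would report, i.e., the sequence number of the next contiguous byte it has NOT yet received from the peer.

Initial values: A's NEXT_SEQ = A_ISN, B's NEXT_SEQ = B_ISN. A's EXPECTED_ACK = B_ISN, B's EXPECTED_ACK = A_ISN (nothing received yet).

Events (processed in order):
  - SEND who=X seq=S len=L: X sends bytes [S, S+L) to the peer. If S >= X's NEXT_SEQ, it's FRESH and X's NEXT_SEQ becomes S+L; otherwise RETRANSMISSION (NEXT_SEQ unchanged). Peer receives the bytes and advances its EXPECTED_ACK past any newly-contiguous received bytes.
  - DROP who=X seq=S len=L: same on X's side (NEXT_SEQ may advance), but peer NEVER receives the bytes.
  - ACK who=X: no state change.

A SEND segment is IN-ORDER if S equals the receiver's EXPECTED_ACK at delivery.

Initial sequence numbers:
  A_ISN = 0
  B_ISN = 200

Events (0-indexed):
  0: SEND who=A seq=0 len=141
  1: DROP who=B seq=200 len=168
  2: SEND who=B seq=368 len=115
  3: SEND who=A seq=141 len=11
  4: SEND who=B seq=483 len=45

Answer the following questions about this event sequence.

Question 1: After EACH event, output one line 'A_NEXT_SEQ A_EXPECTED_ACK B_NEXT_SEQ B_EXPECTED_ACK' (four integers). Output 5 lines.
141 200 200 141
141 200 368 141
141 200 483 141
152 200 483 152
152 200 528 152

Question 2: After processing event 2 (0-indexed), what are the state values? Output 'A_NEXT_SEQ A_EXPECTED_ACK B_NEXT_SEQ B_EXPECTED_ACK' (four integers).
After event 0: A_seq=141 A_ack=200 B_seq=200 B_ack=141
After event 1: A_seq=141 A_ack=200 B_seq=368 B_ack=141
After event 2: A_seq=141 A_ack=200 B_seq=483 B_ack=141

141 200 483 141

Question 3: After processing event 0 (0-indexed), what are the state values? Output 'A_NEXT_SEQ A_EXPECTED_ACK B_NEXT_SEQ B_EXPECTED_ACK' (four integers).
After event 0: A_seq=141 A_ack=200 B_seq=200 B_ack=141

141 200 200 141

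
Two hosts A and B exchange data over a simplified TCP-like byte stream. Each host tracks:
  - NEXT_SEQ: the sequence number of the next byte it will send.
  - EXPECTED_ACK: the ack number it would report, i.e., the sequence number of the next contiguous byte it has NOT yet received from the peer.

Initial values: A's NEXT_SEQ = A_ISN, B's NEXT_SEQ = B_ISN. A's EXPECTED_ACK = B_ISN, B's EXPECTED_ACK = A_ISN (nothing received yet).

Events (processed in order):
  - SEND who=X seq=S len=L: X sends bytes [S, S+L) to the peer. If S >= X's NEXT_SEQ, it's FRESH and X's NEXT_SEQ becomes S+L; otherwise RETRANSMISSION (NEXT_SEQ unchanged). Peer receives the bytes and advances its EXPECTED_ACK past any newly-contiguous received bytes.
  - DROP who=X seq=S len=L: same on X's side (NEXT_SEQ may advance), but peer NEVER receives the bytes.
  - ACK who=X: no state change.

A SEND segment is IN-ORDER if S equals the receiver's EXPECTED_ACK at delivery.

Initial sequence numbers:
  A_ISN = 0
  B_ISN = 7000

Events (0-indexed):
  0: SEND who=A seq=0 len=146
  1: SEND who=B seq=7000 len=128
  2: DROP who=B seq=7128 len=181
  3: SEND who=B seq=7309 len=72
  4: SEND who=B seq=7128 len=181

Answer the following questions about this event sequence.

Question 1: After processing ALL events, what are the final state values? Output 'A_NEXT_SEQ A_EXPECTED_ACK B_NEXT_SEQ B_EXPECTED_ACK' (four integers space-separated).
After event 0: A_seq=146 A_ack=7000 B_seq=7000 B_ack=146
After event 1: A_seq=146 A_ack=7128 B_seq=7128 B_ack=146
After event 2: A_seq=146 A_ack=7128 B_seq=7309 B_ack=146
After event 3: A_seq=146 A_ack=7128 B_seq=7381 B_ack=146
After event 4: A_seq=146 A_ack=7381 B_seq=7381 B_ack=146

Answer: 146 7381 7381 146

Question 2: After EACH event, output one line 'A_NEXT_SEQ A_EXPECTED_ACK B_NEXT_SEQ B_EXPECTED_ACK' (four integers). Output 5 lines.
146 7000 7000 146
146 7128 7128 146
146 7128 7309 146
146 7128 7381 146
146 7381 7381 146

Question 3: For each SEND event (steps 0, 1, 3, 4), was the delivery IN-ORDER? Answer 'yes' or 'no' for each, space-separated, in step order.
Step 0: SEND seq=0 -> in-order
Step 1: SEND seq=7000 -> in-order
Step 3: SEND seq=7309 -> out-of-order
Step 4: SEND seq=7128 -> in-order

Answer: yes yes no yes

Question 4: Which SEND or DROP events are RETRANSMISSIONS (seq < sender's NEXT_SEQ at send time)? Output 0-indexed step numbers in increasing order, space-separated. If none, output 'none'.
Answer: 4

Derivation:
Step 0: SEND seq=0 -> fresh
Step 1: SEND seq=7000 -> fresh
Step 2: DROP seq=7128 -> fresh
Step 3: SEND seq=7309 -> fresh
Step 4: SEND seq=7128 -> retransmit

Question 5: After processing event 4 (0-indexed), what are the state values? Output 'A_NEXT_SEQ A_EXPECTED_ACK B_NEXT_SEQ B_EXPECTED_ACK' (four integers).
After event 0: A_seq=146 A_ack=7000 B_seq=7000 B_ack=146
After event 1: A_seq=146 A_ack=7128 B_seq=7128 B_ack=146
After event 2: A_seq=146 A_ack=7128 B_seq=7309 B_ack=146
After event 3: A_seq=146 A_ack=7128 B_seq=7381 B_ack=146
After event 4: A_seq=146 A_ack=7381 B_seq=7381 B_ack=146

146 7381 7381 146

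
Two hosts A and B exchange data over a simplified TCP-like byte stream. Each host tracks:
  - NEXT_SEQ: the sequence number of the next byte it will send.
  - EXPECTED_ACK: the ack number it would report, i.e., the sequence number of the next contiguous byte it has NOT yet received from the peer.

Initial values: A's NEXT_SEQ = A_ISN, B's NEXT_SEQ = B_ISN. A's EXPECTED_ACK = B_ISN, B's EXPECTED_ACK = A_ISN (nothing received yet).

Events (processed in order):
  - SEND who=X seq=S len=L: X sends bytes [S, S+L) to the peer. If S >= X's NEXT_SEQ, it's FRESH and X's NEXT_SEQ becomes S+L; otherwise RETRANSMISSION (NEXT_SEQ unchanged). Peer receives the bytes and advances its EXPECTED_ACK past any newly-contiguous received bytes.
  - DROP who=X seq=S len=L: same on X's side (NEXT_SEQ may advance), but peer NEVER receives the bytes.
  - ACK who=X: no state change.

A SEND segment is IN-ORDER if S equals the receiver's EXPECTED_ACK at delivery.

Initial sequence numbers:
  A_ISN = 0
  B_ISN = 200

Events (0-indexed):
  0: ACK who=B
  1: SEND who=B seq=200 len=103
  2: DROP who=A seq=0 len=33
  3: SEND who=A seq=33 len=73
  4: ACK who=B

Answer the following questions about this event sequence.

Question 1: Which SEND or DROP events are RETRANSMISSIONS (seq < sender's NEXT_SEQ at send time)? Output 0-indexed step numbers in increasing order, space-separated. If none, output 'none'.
Step 1: SEND seq=200 -> fresh
Step 2: DROP seq=0 -> fresh
Step 3: SEND seq=33 -> fresh

Answer: none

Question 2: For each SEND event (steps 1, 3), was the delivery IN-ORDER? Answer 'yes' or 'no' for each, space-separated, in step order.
Answer: yes no

Derivation:
Step 1: SEND seq=200 -> in-order
Step 3: SEND seq=33 -> out-of-order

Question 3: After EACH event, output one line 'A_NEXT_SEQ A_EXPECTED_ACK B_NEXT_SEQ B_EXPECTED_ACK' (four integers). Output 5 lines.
0 200 200 0
0 303 303 0
33 303 303 0
106 303 303 0
106 303 303 0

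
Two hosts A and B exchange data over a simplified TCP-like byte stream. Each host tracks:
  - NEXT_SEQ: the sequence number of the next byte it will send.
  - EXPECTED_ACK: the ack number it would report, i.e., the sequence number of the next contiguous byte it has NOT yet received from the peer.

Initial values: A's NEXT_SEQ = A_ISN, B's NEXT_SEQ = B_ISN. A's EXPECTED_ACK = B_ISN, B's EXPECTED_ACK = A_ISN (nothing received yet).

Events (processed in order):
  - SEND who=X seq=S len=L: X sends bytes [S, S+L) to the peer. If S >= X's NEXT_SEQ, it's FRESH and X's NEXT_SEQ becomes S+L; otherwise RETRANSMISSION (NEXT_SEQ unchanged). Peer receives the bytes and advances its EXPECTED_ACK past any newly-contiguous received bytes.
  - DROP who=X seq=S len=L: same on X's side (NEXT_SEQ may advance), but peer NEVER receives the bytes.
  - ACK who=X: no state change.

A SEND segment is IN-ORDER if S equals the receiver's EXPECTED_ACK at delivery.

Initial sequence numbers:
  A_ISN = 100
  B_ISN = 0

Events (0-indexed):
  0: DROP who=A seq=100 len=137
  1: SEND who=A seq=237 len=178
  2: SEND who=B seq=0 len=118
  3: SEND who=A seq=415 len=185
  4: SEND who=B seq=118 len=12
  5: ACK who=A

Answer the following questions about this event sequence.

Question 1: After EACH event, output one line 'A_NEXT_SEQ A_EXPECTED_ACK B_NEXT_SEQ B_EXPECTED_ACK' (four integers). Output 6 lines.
237 0 0 100
415 0 0 100
415 118 118 100
600 118 118 100
600 130 130 100
600 130 130 100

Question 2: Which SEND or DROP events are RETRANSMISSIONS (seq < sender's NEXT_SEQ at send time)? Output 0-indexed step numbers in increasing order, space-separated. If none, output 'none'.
Step 0: DROP seq=100 -> fresh
Step 1: SEND seq=237 -> fresh
Step 2: SEND seq=0 -> fresh
Step 3: SEND seq=415 -> fresh
Step 4: SEND seq=118 -> fresh

Answer: none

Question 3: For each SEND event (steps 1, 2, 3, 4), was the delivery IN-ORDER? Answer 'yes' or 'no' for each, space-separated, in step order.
Step 1: SEND seq=237 -> out-of-order
Step 2: SEND seq=0 -> in-order
Step 3: SEND seq=415 -> out-of-order
Step 4: SEND seq=118 -> in-order

Answer: no yes no yes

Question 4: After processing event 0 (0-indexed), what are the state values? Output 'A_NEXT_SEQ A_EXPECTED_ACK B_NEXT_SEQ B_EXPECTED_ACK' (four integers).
After event 0: A_seq=237 A_ack=0 B_seq=0 B_ack=100

237 0 0 100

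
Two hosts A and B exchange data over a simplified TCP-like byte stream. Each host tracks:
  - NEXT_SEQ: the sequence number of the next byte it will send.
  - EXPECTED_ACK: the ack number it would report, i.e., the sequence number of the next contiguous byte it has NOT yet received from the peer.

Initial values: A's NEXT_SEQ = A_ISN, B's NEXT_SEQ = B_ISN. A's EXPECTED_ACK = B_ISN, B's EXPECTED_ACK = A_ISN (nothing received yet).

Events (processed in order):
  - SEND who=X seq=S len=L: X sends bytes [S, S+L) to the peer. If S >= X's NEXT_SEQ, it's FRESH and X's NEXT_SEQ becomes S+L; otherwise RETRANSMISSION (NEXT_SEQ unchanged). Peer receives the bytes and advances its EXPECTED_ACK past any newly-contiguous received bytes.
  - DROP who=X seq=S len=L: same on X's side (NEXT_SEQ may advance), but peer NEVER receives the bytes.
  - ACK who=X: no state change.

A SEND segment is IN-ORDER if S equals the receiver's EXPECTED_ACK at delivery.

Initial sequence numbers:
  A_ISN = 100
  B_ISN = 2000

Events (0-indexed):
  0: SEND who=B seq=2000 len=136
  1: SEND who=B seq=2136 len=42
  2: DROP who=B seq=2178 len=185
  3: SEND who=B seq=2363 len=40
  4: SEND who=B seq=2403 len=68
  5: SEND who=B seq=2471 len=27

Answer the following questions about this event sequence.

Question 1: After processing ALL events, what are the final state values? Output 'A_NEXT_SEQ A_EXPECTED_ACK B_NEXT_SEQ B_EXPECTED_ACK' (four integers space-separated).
After event 0: A_seq=100 A_ack=2136 B_seq=2136 B_ack=100
After event 1: A_seq=100 A_ack=2178 B_seq=2178 B_ack=100
After event 2: A_seq=100 A_ack=2178 B_seq=2363 B_ack=100
After event 3: A_seq=100 A_ack=2178 B_seq=2403 B_ack=100
After event 4: A_seq=100 A_ack=2178 B_seq=2471 B_ack=100
After event 5: A_seq=100 A_ack=2178 B_seq=2498 B_ack=100

Answer: 100 2178 2498 100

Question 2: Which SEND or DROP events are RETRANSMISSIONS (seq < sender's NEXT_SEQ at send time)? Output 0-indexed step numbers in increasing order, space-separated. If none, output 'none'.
Step 0: SEND seq=2000 -> fresh
Step 1: SEND seq=2136 -> fresh
Step 2: DROP seq=2178 -> fresh
Step 3: SEND seq=2363 -> fresh
Step 4: SEND seq=2403 -> fresh
Step 5: SEND seq=2471 -> fresh

Answer: none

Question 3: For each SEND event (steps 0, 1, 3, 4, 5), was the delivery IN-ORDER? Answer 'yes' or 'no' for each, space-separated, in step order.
Step 0: SEND seq=2000 -> in-order
Step 1: SEND seq=2136 -> in-order
Step 3: SEND seq=2363 -> out-of-order
Step 4: SEND seq=2403 -> out-of-order
Step 5: SEND seq=2471 -> out-of-order

Answer: yes yes no no no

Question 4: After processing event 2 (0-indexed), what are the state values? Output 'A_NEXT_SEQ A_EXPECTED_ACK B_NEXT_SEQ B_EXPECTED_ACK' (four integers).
After event 0: A_seq=100 A_ack=2136 B_seq=2136 B_ack=100
After event 1: A_seq=100 A_ack=2178 B_seq=2178 B_ack=100
After event 2: A_seq=100 A_ack=2178 B_seq=2363 B_ack=100

100 2178 2363 100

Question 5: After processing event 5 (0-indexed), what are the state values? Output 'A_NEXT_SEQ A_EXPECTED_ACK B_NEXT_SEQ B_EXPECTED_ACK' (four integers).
After event 0: A_seq=100 A_ack=2136 B_seq=2136 B_ack=100
After event 1: A_seq=100 A_ack=2178 B_seq=2178 B_ack=100
After event 2: A_seq=100 A_ack=2178 B_seq=2363 B_ack=100
After event 3: A_seq=100 A_ack=2178 B_seq=2403 B_ack=100
After event 4: A_seq=100 A_ack=2178 B_seq=2471 B_ack=100
After event 5: A_seq=100 A_ack=2178 B_seq=2498 B_ack=100

100 2178 2498 100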